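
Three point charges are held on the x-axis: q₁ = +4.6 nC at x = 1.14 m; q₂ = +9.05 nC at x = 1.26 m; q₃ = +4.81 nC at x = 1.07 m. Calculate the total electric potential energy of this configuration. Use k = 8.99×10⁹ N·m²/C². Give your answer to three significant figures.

The work to assemble the configuration equals its total potential energy, U = Σ kqᵢqⱼ/rᵢⱼ over all pairs.
Pair separations: r₁₂ = 0.120 m, r₁₃ = 0.0700 m, r₂₃ = 0.190 m.
U = (3.12×10⁻⁶) + (2.84×10⁻⁶) + (2.06×10⁻⁶) = 8.02×10⁻⁶ J.

8.02×10⁻⁶ J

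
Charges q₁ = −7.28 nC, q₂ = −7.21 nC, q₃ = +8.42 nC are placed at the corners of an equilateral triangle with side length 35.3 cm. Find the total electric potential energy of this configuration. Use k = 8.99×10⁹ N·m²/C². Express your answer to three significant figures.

The work to assemble the configuration equals its total potential energy, U = Σ kqᵢqⱼ/rᵢⱼ over all pairs.
All three pair separations equal the side length, 0.353 m.
U = (1.34×10⁻⁶) + (-1.56×10⁻⁶) + (-1.55×10⁻⁶) = -1.77×10⁻⁶ J.

-1.77×10⁻⁶ J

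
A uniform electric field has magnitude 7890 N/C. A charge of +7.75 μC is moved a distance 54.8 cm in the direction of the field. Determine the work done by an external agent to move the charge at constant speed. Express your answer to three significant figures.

The potential change for a displacement 54.8 cm in the direction of the field is ΔV = −Ed = -4320 V.
W_ext = qΔV = -0.0335 J.

-0.0335 J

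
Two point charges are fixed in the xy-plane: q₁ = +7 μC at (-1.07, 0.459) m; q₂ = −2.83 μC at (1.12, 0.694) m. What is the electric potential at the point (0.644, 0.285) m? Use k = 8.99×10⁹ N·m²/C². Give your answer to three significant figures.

-4010 V

Electric potential is a scalar, so the contributions from each charge add algebraically: V = Σ kqᵢ/rᵢ.
Distances from the field point to each charge: r₁ = 1.72 m, r₂ = 0.628 m.
V = k[(7.00×10⁻⁶)/(1.72) + (-2.83×10⁻⁶)/(0.628)] = -4010 V.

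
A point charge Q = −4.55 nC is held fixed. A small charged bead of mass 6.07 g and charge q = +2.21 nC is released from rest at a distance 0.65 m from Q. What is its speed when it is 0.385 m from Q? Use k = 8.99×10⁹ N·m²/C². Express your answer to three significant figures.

Only the electrostatic force acts, so mechanical energy is conserved: ½mv² = U₁ − U₂ = kQq(1/r₁ − 1/r₂).
U₁ − U₂ = (8.99×10⁹ N·m²/C²)(-4.55×10⁻⁹ C)(2.21×10⁻⁹ C)(1/0.650 − 1/0.385) = 9.57×10⁻⁸ J.
v = √(2·9.57×10⁻⁸/6.07×10⁻³) = 5.62×10⁻³ m/s.

5.62×10⁻³ m/s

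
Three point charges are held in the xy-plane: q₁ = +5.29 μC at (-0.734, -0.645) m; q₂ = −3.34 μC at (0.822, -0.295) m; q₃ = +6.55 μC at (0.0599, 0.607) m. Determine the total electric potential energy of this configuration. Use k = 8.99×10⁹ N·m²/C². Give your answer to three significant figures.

The assembly work is the sum of pairwise potential energies, U = Σ_{i<j} kqᵢqⱼ/rᵢⱼ.
Pair separations: r₁₂ = 1.59 m, r₁₃ = 1.48 m, r₂₃ = 1.18 m.
U = (-0.0996) + (0.210) + (-0.167) = -0.0560 J.

-0.0560 J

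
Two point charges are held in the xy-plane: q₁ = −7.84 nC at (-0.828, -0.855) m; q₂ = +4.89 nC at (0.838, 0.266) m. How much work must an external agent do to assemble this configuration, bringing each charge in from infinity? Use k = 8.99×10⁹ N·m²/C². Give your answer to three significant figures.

The work to assemble the configuration equals its total potential energy, U = Σ kqᵢqⱼ/rᵢⱼ over all pairs.
Pair separations: r₁₂ = 2.01 m.
U = (-1.72×10⁻⁷) = -1.72×10⁻⁷ J.

-1.72×10⁻⁷ J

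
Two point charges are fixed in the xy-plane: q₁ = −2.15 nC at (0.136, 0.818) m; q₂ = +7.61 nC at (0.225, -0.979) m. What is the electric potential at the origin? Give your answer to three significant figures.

The total potential is the scalar sum of each charge's contribution, V = Σ kqᵢ/rᵢ.
Distances from the field point to each charge: r₁ = 0.829 m, r₂ = 1.00 m.
V = k[(-2.15×10⁻⁹)/(0.829) + (7.61×10⁻⁹)/(1.00)] = 44.8 V.

44.8 V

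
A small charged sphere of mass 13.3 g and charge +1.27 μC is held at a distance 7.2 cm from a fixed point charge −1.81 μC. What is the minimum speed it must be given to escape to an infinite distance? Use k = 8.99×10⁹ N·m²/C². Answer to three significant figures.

6.57 m/s

To just escape, total mechanical energy must reach zero at infinity: ½mv²_min + U = 0, so ½mv²_min = −U = |kQq|/r.
|U| = |kQq|/r = (8.99×10⁹ N·m²/C²)(1.81×10⁻⁶)(1.27×10⁻⁶)/(0.0720) = 0.287 J.
v_min = √(2|U|/m) = √(2·0.287/0.0133) = 6.57 m/s.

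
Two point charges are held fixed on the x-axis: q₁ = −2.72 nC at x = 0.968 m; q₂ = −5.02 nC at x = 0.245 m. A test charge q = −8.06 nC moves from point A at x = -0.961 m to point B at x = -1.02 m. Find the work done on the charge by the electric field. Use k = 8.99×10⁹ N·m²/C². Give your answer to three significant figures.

The work done by the electric force is W_field = −ΔU = −q(V_B − V_A) = q(V_A − V_B).
At A: distances to the source charges are 1.93 m, 1.21 m; V_A = Σ kqᵢ/rᵢ = -50.1 V.
At B: distances to the source charges are 1.99 m, 1.27 m; V_B = Σ kqᵢ/rᵢ = -48.0 V.
ΔV = V_B − V_A = 2.12 V.
W_field = −qΔV = −(-8.06×10⁻⁹ C)(2.12 V) = 1.71×10⁻⁸ J.

1.71×10⁻⁸ J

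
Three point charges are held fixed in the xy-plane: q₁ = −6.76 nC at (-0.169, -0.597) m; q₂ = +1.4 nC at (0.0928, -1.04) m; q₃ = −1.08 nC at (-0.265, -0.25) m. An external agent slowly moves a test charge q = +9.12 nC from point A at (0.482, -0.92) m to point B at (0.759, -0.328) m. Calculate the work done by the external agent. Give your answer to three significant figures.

For quasistatic motion the external work equals the change in potential energy: W_ext = qΔV = q(V_B − V_A).
At A: distances to the source charges are 0.727 m, 0.407 m, 1.00 m; V_A = Σ kqᵢ/rᵢ = -62.4 V.
At B: distances to the source charges are 0.966 m, 0.975 m, 1.03 m; V_B = Σ kqᵢ/rᵢ = -59.4 V.
ΔV = V_B − V_A = 2.95 V.
W_ext = qΔV = (9.12×10⁻⁹ C)(2.95 V) = 2.69×10⁻⁸ J.

2.69×10⁻⁸ J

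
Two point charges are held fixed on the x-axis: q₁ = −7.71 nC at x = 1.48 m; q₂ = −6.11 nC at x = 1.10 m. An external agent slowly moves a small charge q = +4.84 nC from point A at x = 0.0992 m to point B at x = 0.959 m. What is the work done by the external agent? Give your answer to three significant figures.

For quasistatic motion the external work equals the change in potential energy: W_ext = qΔV = q(V_B − V_A).
At A: distances to the source charges are 1.38 m, 1.00 m; V_A = Σ kqᵢ/rᵢ = -105 V.
At B: distances to the source charges are 0.521 m, 0.141 m; V_B = Σ kqᵢ/rᵢ = -523 V.
ΔV = V_B − V_A = -418 V.
W_ext = qΔV = (4.84×10⁻⁹ C)(-418 V) = -2.02×10⁻⁶ J.

-2.02×10⁻⁶ J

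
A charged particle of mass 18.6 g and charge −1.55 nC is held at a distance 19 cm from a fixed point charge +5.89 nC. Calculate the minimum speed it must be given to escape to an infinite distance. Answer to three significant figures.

To just escape, total mechanical energy must reach zero at infinity: ½mv²_min + U = 0, so ½mv²_min = −U = |kQq|/r.
|U| = |kQq|/r = (8.99×10⁹ N·m²/C²)(5.89×10⁻⁹)(1.55×10⁻⁹)/(0.190) = 4.32×10⁻⁷ J.
v_min = √(2|U|/m) = √(2·4.32×10⁻⁷/0.0186) = 6.82×10⁻³ m/s.

6.82×10⁻³ m/s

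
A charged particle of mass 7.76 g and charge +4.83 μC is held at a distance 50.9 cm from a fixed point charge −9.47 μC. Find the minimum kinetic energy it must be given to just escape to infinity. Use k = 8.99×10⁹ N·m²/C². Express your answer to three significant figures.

To just escape, total mechanical energy must reach zero at infinity: ½mv²_min + U = 0, so ½mv²_min = −U = |kQq|/r.
|U| = |kQq|/r = (8.99×10⁹ N·m²/C²)(9.47×10⁻⁶)(4.83×10⁻⁶)/(0.509) = 0.808 J.

0.808 J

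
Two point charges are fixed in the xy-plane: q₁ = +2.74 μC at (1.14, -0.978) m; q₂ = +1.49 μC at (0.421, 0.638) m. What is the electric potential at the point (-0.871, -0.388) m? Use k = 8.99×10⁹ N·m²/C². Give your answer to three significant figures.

Electric potential is a scalar, so the contributions from each charge add algebraically: V = Σ kqᵢ/rᵢ.
Distances from the field point to each charge: r₁ = 2.10 m, r₂ = 1.65 m.
V = k[(2.74×10⁻⁶)/(2.10) + (1.49×10⁻⁶)/(1.65)] = 1.99×10⁴ V.

1.99×10⁴ V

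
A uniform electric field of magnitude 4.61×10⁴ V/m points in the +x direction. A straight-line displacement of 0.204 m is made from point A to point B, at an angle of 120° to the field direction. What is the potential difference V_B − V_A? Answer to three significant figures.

Only the component of displacement along E changes the potential: ΔV = −E·d·cosθ.
ΔV = −(4.61×10⁴ V/m)(0.204 m)cos120° = 4700 V.

4700 V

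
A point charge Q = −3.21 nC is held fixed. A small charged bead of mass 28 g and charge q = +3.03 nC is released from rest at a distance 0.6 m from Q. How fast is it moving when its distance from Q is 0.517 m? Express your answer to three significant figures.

Only the electrostatic force acts, so mechanical energy is conserved: ½mv² = U₁ − U₂ = kQq(1/r₁ − 1/r₂).
U₁ − U₂ = (8.99×10⁹ N·m²/C²)(-3.21×10⁻⁹ C)(3.03×10⁻⁹ C)(1/0.600 − 1/0.517) = 2.34×10⁻⁸ J.
v = √(2·2.34×10⁻⁸/0.0280) = 1.29×10⁻³ m/s.

1.29×10⁻³ m/s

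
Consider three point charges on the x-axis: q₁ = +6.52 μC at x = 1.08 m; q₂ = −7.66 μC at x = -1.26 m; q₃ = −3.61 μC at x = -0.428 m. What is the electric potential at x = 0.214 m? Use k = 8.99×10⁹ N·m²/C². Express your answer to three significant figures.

Electric potential is a scalar, so the contributions from each charge add algebraically: V = Σ kqᵢ/rᵢ.
Distances from the field point to each charge: r₁ = 0.866 m, r₂ = 1.47 m, r₃ = 0.642 m.
V = k[(6.52×10⁻⁶)/(0.866) + (-7.66×10⁻⁶)/(1.47) + (-3.61×10⁻⁶)/(0.642)] = -2.96×10⁴ V.

-2.96×10⁴ V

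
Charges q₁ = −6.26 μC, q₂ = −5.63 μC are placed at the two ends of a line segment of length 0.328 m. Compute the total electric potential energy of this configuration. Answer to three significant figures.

0.966 J

The assembly work is the sum of pairwise potential energies, U = Σ_{i<j} kqᵢqⱼ/rᵢⱼ.
The separation is r = 0.328 m.
U = (0.966) = 0.966 J.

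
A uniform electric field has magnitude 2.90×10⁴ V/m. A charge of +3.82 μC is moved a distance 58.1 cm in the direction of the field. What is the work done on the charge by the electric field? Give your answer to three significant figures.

0.0644 J

The potential change for a displacement 58.1 cm in the direction of the field is ΔV = −Ed = -1.68×10⁴ V.
W_field = −qΔV = 0.0644 J.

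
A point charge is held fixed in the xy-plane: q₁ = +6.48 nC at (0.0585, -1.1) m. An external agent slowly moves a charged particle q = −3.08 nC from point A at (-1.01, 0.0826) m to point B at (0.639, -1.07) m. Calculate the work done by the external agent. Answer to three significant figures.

For quasistatic motion the external work equals the change in potential energy: W_ext = qΔV = q(V_B − V_A).
At A: distance to the source charge is 1.59 m; V_A = kq₁/r = 36.6 V.
At B: distance to the source charge is 0.581 m; V_B = kq₁/r = 100 V.
ΔV = V_B − V_A = 63.7 V.
W_ext = qΔV = (-3.08×10⁻⁹ C)(63.7 V) = -1.96×10⁻⁷ J.

-1.96×10⁻⁷ J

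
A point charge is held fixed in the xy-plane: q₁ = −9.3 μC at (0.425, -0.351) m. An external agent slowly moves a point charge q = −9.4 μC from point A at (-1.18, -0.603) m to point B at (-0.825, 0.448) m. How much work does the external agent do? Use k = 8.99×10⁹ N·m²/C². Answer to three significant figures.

0.0460 J

For quasistatic motion the external work equals the change in potential energy: W_ext = qΔV = q(V_B − V_A).
At A: distance to the source charge is 1.62 m; V_A = kq₁/r = -5.15×10⁴ V.
At B: distance to the source charge is 1.48 m; V_B = kq₁/r = -5.64×10⁴ V.
ΔV = V_B − V_A = -4900 V.
W_ext = qΔV = (-9.40×10⁻⁶ C)(-4900 V) = 0.0460 J.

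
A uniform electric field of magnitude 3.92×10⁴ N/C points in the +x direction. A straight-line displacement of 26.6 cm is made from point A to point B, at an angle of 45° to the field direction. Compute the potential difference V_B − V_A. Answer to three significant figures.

Only the component of displacement along E changes the potential: ΔV = −E·d·cosθ.
ΔV = −(3.92×10⁴ V/m)(0.266 m)cos45° = -7370 V.

-7370 V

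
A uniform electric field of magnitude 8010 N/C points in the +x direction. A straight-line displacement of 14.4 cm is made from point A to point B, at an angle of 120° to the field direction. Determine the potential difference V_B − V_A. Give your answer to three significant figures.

Only the component of displacement along E changes the potential: ΔV = −E·d·cosθ.
ΔV = −(8010 V/m)(0.144 m)cos120° = 577 V.

577 V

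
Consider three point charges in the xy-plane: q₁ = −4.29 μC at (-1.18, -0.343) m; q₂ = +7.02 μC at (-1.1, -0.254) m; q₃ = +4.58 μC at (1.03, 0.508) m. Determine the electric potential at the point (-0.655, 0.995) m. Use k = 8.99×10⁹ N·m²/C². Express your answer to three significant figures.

The total potential is the scalar sum of each charge's contribution, V = Σ kqᵢ/rᵢ.
Distances from the field point to each charge: r₁ = 1.44 m, r₂ = 1.33 m, r₃ = 1.75 m.
V = k[(-4.29×10⁻⁶)/(1.44) + (7.02×10⁻⁶)/(1.33) + (4.58×10⁻⁶)/(1.75)] = 4.42×10⁴ V.

4.42×10⁴ V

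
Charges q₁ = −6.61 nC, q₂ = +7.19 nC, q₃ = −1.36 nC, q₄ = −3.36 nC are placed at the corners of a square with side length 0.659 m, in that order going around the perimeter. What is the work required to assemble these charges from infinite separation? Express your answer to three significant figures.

-5.63×10⁻⁷ J

The assembly work is the sum of pairwise potential energies, U = Σ_{i<j} kqᵢqⱼ/rᵢⱼ.
The four side pairs have separation 0.659 m and the two diagonal pairs 0.932 m.
Summing all 6 pair terms gives U = -5.63×10⁻⁷ J.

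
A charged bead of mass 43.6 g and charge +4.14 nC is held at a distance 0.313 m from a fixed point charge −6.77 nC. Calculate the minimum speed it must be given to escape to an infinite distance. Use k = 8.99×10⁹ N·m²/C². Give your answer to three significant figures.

To just escape, total mechanical energy must reach zero at infinity: ½mv²_min + U = 0, so ½mv²_min = −U = |kQq|/r.
|U| = |kQq|/r = (8.99×10⁹ N·m²/C²)(6.77×10⁻⁹)(4.14×10⁻⁹)/(0.313) = 8.05×10⁻⁷ J.
v_min = √(2|U|/m) = √(2·8.05×10⁻⁷/0.0436) = 6.08×10⁻³ m/s.

6.08×10⁻³ m/s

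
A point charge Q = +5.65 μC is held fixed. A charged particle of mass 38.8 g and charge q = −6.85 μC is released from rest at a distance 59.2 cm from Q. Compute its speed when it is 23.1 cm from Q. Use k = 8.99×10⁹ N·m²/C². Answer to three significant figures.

Only the electrostatic force acts, so mechanical energy is conserved: ½mv² = U₁ − U₂ = kQq(1/r₁ − 1/r₂).
U₁ − U₂ = (8.99×10⁹ N·m²/C²)(5.65×10⁻⁶ C)(-6.85×10⁻⁶ C)(1/0.592 − 1/0.231) = 0.918 J.
v = √(2·0.918/0.0388) = 6.88 m/s.

6.88 m/s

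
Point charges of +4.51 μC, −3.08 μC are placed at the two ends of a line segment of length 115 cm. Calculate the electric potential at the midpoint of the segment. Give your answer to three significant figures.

2.24×10⁴ V

The total potential is the scalar sum of each charge's contribution, V = Σ kqᵢ/rᵢ.
Each charge is 0.575 m from the midpoint.
V = k[(4.51×10⁻⁶)/(0.575) + (-3.08×10⁻⁶)/(0.575)] = 2.24×10⁴ V.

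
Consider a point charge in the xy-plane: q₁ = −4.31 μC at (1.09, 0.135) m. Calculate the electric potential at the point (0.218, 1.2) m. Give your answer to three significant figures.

-2.81×10⁴ V

The total potential is the scalar sum of each charge's contribution, V = Σ kqᵢ/rᵢ.
Distances from the field point to each charge: r₁ = 1.38 m.
V = k[(-4.31×10⁻⁶)/(1.38)] = -2.81×10⁴ V.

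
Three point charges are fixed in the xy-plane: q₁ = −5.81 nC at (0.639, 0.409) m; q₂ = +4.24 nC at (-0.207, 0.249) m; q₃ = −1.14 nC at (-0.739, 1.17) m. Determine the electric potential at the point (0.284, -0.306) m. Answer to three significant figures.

Electric potential is a scalar, so the contributions from each charge add algebraically: V = Σ kqᵢ/rᵢ.
Distances from the field point to each charge: r₁ = 0.798 m, r₂ = 0.741 m, r₃ = 1.80 m.
V = k[(-5.81×10⁻⁹)/(0.798) + (4.24×10⁻⁹)/(0.741) + (-1.14×10⁻⁹)/(1.80)] = -19.7 V.

-19.7 V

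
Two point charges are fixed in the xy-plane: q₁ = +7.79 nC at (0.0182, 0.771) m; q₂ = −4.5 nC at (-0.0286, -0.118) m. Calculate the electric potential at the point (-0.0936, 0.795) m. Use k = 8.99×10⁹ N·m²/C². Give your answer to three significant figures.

Electric potential is a scalar, so the contributions from each charge add algebraically: V = Σ kqᵢ/rᵢ.
Distances from the field point to each charge: r₁ = 0.114 m, r₂ = 0.915 m.
V = k[(7.79×10⁻⁹)/(0.114) + (-4.50×10⁻⁹)/(0.915)] = 568 V.

568 V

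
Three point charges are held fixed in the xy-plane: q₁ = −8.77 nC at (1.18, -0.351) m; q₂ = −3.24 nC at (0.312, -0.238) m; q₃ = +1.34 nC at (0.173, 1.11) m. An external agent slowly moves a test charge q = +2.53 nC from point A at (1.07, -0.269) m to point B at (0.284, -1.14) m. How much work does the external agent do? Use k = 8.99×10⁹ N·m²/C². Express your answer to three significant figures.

For quasistatic motion the external work equals the change in potential energy: W_ext = qΔV = q(V_B − V_A).
At A: distances to the source charges are 0.137 m, 0.759 m, 1.65 m; V_A = Σ kqᵢ/rᵢ = -606 V.
At B: distances to the source charges are 1.19 m, 0.902 m, 2.25 m; V_B = Σ kqᵢ/rᵢ = -93.0 V.
ΔV = V_B − V_A = 513 V.
W_ext = qΔV = (2.53×10⁻⁹ C)(513 V) = 1.30×10⁻⁶ J.

1.30×10⁻⁶ J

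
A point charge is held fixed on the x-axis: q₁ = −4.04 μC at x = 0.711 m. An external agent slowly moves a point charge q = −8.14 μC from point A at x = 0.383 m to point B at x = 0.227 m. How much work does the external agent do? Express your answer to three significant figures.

-0.291 J

For quasistatic motion the external work equals the change in potential energy: W_ext = qΔV = q(V_B − V_A).
At A: distance to the source charge is 0.328 m; V_A = kq₁/r = -1.11×10⁵ V.
At B: distance to the source charge is 0.484 m; V_B = kq₁/r = -7.50×10⁴ V.
ΔV = V_B − V_A = 3.57×10⁴ V.
W_ext = qΔV = (-8.14×10⁻⁶ C)(3.57×10⁴ V) = -0.291 J.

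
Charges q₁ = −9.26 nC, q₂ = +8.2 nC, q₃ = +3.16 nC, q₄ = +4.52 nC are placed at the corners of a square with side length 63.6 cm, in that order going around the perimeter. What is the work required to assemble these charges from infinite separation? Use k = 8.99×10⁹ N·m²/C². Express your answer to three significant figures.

The work to assemble the configuration equals its total potential energy, U = Σ kqᵢqⱼ/rᵢⱼ over all pairs.
The four side pairs have separation 0.636 m and the two diagonal pairs 0.899 m.
Summing all 6 pair terms gives U = -1.02×10⁻⁶ J.

-1.02×10⁻⁶ J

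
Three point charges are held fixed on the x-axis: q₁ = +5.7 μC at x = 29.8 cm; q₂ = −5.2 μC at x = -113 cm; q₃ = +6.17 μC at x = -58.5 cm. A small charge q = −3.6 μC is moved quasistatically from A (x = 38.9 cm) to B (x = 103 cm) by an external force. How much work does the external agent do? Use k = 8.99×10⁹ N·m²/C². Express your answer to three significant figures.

1.82 J

For quasistatic motion the external work equals the change in potential energy: W_ext = qΔV = q(V_B − V_A).
At A: distances to the source charges are 0.0910 m, 1.52 m, 0.974 m; V_A = Σ kqᵢ/rᵢ = 5.89×10⁵ V.
At B: distances to the source charges are 0.732 m, 2.16 m, 1.61 m; V_B = Σ kqᵢ/rᵢ = 8.27×10⁴ V.
ΔV = V_B − V_A = -5.07×10⁵ V.
W_ext = qΔV = (-3.60×10⁻⁶ C)(-5.07×10⁵ V) = 1.82 J.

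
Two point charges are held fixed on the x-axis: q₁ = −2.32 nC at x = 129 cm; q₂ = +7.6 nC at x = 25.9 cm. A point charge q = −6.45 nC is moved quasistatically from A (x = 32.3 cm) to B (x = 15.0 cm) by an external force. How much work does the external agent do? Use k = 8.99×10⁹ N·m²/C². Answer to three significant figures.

2.82×10⁻⁶ J

For quasistatic motion the external work equals the change in potential energy: W_ext = qΔV = q(V_B − V_A).
At A: distances to the source charges are 0.967 m, 0.0640 m; V_A = Σ kqᵢ/rᵢ = 1050 V.
At B: distances to the source charges are 1.14 m, 0.109 m; V_B = Σ kqᵢ/rᵢ = 609 V.
ΔV = V_B − V_A = -437 V.
W_ext = qΔV = (-6.45×10⁻⁹ C)(-437 V) = 2.82×10⁻⁶ J.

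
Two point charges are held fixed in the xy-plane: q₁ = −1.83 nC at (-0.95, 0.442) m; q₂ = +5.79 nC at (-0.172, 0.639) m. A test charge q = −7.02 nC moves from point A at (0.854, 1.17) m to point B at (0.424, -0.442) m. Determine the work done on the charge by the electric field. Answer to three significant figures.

-3.16×10⁻⁸ J

The work done by the electric force is W_field = −ΔU = −q(V_B − V_A) = q(V_A − V_B).
At A: distances to the source charges are 1.95 m, 1.16 m; V_A = Σ kqᵢ/rᵢ = 36.6 V.
At B: distances to the source charges are 1.63 m, 1.23 m; V_B = Σ kqᵢ/rᵢ = 32.1 V.
ΔV = V_B − V_A = -4.50 V.
W_field = −qΔV = −(-7.02×10⁻⁹ C)(-4.50 V) = -3.16×10⁻⁸ J.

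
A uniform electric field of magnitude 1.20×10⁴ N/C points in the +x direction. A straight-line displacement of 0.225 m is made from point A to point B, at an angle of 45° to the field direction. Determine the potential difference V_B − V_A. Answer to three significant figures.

-1910 V

Only the component of displacement along E changes the potential: ΔV = −E·d·cosθ.
ΔV = −(1.20×10⁴ V/m)(0.225 m)cos45° = -1910 V.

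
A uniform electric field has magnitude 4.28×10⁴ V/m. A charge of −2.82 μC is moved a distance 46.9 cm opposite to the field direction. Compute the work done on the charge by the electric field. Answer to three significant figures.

The potential change for a displacement 46.9 cm opposite to the field direction is ΔV = +Ed = 2.01×10⁴ V.
W_field = −qΔV = 0.0566 J.

0.0566 J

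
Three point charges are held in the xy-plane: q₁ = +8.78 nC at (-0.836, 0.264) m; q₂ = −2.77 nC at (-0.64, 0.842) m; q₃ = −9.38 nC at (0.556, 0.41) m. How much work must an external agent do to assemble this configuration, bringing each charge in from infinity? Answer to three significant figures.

The work to assemble the configuration equals its total potential energy, U = Σ kqᵢqⱼ/rᵢⱼ over all pairs.
Pair separations: r₁₂ = 0.610 m, r₁₃ = 1.40 m, r₂₃ = 1.27 m.
U = (-3.58×10⁻⁷) + (-5.29×10⁻⁷) + (1.84×10⁻⁷) = -7.04×10⁻⁷ J.

-7.04×10⁻⁷ J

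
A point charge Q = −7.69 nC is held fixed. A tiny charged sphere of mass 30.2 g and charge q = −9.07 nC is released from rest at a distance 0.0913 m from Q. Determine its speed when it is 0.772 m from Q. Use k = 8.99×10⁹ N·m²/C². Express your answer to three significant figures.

Only the electrostatic force acts, so mechanical energy is conserved: ½mv² = U₁ − U₂ = kQq(1/r₁ − 1/r₂).
U₁ − U₂ = (8.99×10⁹ N·m²/C²)(-7.69×10⁻⁹ C)(-9.07×10⁻⁹ C)(1/0.0913 − 1/0.772) = 6.06×10⁻⁶ J.
v = √(2·6.06×10⁻⁶/0.0302) = 0.0200 m/s.

0.0200 m/s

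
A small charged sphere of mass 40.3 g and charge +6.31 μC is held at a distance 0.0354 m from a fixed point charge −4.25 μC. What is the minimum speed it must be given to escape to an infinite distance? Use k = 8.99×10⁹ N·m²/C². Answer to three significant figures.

18.4 m/s

To just escape, total mechanical energy must reach zero at infinity: ½mv²_min + U = 0, so ½mv²_min = −U = |kQq|/r.
|U| = |kQq|/r = (8.99×10⁹ N·m²/C²)(4.25×10⁻⁶)(6.31×10⁻⁶)/(0.0354) = 6.81 J.
v_min = √(2|U|/m) = √(2·6.81/0.0403) = 18.4 m/s.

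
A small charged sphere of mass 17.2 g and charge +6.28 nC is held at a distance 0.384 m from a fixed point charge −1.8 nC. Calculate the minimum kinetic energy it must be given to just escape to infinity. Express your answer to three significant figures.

2.65×10⁻⁷ J

To just escape, total mechanical energy must reach zero at infinity: ½mv²_min + U = 0, so ½mv²_min = −U = |kQq|/r.
|U| = |kQq|/r = (8.99×10⁹ N·m²/C²)(1.80×10⁻⁹)(6.28×10⁻⁹)/(0.384) = 2.65×10⁻⁷ J.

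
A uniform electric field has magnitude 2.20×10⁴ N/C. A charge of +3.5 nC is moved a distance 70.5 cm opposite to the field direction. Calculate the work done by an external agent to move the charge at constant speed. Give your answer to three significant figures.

The potential change for a displacement 70.5 cm opposite to the field direction is ΔV = +Ed = 1.55×10⁴ V.
W_ext = qΔV = 5.43×10⁻⁵ J.

5.43×10⁻⁵ J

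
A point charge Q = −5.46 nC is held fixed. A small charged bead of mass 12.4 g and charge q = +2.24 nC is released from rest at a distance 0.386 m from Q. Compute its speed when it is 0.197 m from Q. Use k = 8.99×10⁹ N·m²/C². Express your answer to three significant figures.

Only the electrostatic force acts, so mechanical energy is conserved: ½mv² = U₁ − U₂ = kQq(1/r₁ − 1/r₂).
U₁ − U₂ = (8.99×10⁹ N·m²/C²)(-5.46×10⁻⁹ C)(2.24×10⁻⁹ C)(1/0.386 − 1/0.197) = 2.73×10⁻⁷ J.
v = √(2·2.73×10⁻⁷/0.0124) = 6.64×10⁻³ m/s.

6.64×10⁻³ m/s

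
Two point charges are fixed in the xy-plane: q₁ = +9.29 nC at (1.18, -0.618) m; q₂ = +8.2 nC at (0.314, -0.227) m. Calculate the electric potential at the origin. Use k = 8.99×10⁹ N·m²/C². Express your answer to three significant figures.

Electric potential is a scalar, so the contributions from each charge add algebraically: V = Σ kqᵢ/rᵢ.
Distances from the field point to each charge: r₁ = 1.33 m, r₂ = 0.387 m.
V = k[(9.29×10⁻⁹)/(1.33) + (8.20×10⁻⁹)/(0.387)] = 253 V.

253 V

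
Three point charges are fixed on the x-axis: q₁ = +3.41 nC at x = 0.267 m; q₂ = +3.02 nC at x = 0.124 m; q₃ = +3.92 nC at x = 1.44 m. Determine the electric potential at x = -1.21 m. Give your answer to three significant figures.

Electric potential is a scalar, so the contributions from each charge add algebraically: V = Σ kqᵢ/rᵢ.
Distances from the field point to each charge: r₁ = 1.48 m, r₂ = 1.33 m, r₃ = 2.65 m.
V = k[(3.41×10⁻⁹)/(1.48) + (3.02×10⁻⁹)/(1.33) + (3.92×10⁻⁹)/(2.65)] = 54.4 V.

54.4 V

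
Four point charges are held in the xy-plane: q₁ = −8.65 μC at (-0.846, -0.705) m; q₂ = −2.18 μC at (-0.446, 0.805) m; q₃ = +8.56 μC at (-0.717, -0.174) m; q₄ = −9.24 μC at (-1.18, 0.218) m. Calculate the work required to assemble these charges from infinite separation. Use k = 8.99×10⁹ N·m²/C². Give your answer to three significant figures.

-1.52 J

The assembly work is the sum of pairwise potential energies, U = Σ_{i<j} kqᵢqⱼ/rᵢⱼ.
Pair separations: r₁₂ = 1.56 m, r₁₃ = 0.546 m, r₁₄ = 0.982 m, r₂₃ = 1.02 m, r₂₄ = 0.940 m, r₃₄ = 0.607 m.
Summing all 6 pair terms gives U = -1.52 J.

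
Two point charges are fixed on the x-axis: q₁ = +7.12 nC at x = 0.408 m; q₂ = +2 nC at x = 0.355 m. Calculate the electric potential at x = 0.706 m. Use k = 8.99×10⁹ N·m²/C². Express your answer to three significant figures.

266 V

Electric potential is a scalar, so the contributions from each charge add algebraically: V = Σ kqᵢ/rᵢ.
Distances from the field point to each charge: r₁ = 0.298 m, r₂ = 0.351 m.
V = k[(7.12×10⁻⁹)/(0.298) + (2.00×10⁻⁹)/(0.351)] = 266 V.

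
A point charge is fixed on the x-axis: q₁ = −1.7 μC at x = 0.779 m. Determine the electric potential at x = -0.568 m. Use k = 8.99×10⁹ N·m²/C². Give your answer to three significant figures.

-1.13×10⁴ V

The total potential is the scalar sum of each charge's contribution, V = Σ kqᵢ/rᵢ.
V = k[(-1.70×10⁻⁶)/(1.35)] = -1.13×10⁴ V.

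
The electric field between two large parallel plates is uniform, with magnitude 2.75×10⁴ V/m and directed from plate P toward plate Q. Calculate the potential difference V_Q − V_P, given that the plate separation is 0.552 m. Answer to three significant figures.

-1.52×10⁴ V

In a uniform field, potential decreases in the direction of E: ΔV = −E·d for a displacement d parallel to E.
Going from P to Q is a displacement of 0.552 m along the field, so V_Q − V_P = −Ed = -1.52×10⁴ V.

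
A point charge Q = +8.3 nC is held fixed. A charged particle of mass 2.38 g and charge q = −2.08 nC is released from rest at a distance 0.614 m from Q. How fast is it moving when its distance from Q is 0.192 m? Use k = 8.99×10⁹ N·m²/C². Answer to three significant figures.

0.0216 m/s

Only the electrostatic force acts, so mechanical energy is conserved: ½mv² = U₁ − U₂ = kQq(1/r₁ − 1/r₂).
U₁ − U₂ = (8.99×10⁹ N·m²/C²)(8.30×10⁻⁹ C)(-2.08×10⁻⁹ C)(1/0.614 − 1/0.192) = 5.56×10⁻⁷ J.
v = √(2·5.56×10⁻⁷/2.38×10⁻³) = 0.0216 m/s.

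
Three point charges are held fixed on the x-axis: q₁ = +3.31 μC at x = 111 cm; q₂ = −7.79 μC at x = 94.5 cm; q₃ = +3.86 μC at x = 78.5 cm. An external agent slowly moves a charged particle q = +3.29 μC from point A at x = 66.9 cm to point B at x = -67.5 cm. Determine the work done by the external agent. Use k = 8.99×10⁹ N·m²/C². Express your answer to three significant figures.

For quasistatic motion the external work equals the change in potential energy: W_ext = qΔV = q(V_B − V_A).
At A: distances to the source charges are 0.441 m, 0.276 m, 0.116 m; V_A = Σ kqᵢ/rᵢ = 1.13×10⁵ V.
At B: distances to the source charges are 1.79 m, 1.62 m, 1.46 m; V_B = Σ kqᵢ/rᵢ = -2790 V.
ΔV = V_B − V_A = -1.16×10⁵ V.
W_ext = qΔV = (3.29×10⁻⁶ C)(-1.16×10⁵ V) = -0.381 J.

-0.381 J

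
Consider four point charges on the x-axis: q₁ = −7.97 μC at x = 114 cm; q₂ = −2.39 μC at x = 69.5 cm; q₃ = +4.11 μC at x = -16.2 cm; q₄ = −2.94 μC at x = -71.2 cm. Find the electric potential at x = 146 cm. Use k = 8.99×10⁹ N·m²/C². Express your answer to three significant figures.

The total potential is the scalar sum of each charge's contribution, V = Σ kqᵢ/rᵢ.
Distances from the field point to each charge: r₁ = 0.320 m, r₂ = 0.765 m, r₃ = 1.62 m, r₄ = 2.17 m.
V = k[(-7.97×10⁻⁶)/(0.320) + (-2.39×10⁻⁶)/(0.765) + (4.11×10⁻⁶)/(1.62) + (-2.94×10⁻⁶)/(2.17)] = -2.41×10⁵ V.

-2.41×10⁵ V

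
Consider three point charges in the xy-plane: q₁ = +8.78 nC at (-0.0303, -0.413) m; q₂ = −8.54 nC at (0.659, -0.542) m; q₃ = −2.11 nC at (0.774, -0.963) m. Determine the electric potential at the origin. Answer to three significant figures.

The total potential is the scalar sum of each charge's contribution, V = Σ kqᵢ/rᵢ.
Distances from the field point to each charge: r₁ = 0.414 m, r₂ = 0.853 m, r₃ = 1.24 m.
V = k[(8.78×10⁻⁹)/(0.414) + (-8.54×10⁻⁹)/(0.853) + (-2.11×10⁻⁹)/(1.24)] = 85.3 V.

85.3 V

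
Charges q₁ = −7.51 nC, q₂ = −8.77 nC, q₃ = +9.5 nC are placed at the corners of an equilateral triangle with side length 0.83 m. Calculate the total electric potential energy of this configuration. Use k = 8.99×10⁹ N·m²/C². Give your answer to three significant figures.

-9.62×10⁻⁷ J

The assembly work is the sum of pairwise potential energies, U = Σ_{i<j} kqᵢqⱼ/rᵢⱼ.
All three pair separations equal the side length, 0.830 m.
U = (7.13×10⁻⁷) + (-7.73×10⁻⁷) + (-9.02×10⁻⁷) = -9.62×10⁻⁷ J.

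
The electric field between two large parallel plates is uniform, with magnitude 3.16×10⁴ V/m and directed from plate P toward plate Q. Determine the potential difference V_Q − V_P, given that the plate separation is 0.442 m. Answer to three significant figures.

In a uniform field, potential decreases in the direction of E: ΔV = −E·d for a displacement d parallel to E.
Going from P to Q is a displacement of 0.442 m along the field, so V_Q − V_P = −Ed = -1.40×10⁴ V.

-1.40×10⁴ V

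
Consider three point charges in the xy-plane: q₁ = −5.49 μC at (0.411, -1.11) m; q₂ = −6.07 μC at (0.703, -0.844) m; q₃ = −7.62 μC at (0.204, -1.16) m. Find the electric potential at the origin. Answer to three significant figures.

Electric potential is a scalar, so the contributions from each charge add algebraically: V = Σ kqᵢ/rᵢ.
Distances from the field point to each charge: r₁ = 1.18 m, r₂ = 1.10 m, r₃ = 1.18 m.
V = k[(-5.49×10⁻⁶)/(1.18) + (-6.07×10⁻⁶)/(1.10) + (-7.62×10⁻⁶)/(1.18)] = -1.50×10⁵ V.

-1.50×10⁵ V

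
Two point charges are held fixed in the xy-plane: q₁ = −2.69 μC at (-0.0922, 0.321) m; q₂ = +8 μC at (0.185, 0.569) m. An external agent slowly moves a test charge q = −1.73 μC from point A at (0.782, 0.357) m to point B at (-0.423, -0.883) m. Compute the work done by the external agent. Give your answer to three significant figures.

0.103 J

For quasistatic motion the external work equals the change in potential energy: W_ext = qΔV = q(V_B − V_A).
At A: distances to the source charges are 0.875 m, 0.634 m; V_A = Σ kqᵢ/rᵢ = 8.59×10⁴ V.
At B: distances to the source charges are 1.25 m, 1.57 m; V_B = Σ kqᵢ/rᵢ = 2.63×10⁴ V.
ΔV = V_B − V_A = -5.96×10⁴ V.
W_ext = qΔV = (-1.73×10⁻⁶ C)(-5.96×10⁴ V) = 0.103 J.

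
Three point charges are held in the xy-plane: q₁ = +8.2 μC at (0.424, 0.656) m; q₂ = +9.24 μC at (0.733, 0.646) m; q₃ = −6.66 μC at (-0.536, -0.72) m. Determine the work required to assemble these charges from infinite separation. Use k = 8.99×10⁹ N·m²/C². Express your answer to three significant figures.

1.61 J

The assembly work is the sum of pairwise potential energies, U = Σ_{i<j} kqᵢqⱼ/rᵢⱼ.
Pair separations: r₁₂ = 0.309 m, r₁₃ = 1.68 m, r₂₃ = 1.86 m.
U = (2.20) + (-0.293) + (-0.297) = 1.61 J.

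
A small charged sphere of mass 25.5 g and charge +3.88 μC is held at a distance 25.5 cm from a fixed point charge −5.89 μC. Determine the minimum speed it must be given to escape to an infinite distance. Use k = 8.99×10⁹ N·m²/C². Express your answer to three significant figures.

To just escape, total mechanical energy must reach zero at infinity: ½mv²_min + U = 0, so ½mv²_min = −U = |kQq|/r.
|U| = |kQq|/r = (8.99×10⁹ N·m²/C²)(5.89×10⁻⁶)(3.88×10⁻⁶)/(0.255) = 0.806 J.
v_min = √(2|U|/m) = √(2·0.806/0.0255) = 7.95 m/s.

7.95 m/s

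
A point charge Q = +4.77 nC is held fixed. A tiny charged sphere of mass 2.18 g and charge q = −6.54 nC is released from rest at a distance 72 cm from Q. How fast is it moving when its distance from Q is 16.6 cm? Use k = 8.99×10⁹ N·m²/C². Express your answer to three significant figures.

0.0345 m/s

Only the electrostatic force acts, so mechanical energy is conserved: ½mv² = U₁ − U₂ = kQq(1/r₁ − 1/r₂).
U₁ − U₂ = (8.99×10⁹ N·m²/C²)(4.77×10⁻⁹ C)(-6.54×10⁻⁹ C)(1/0.720 − 1/0.166) = 1.30×10⁻⁶ J.
v = √(2·1.30×10⁻⁶/2.18×10⁻³) = 0.0345 m/s.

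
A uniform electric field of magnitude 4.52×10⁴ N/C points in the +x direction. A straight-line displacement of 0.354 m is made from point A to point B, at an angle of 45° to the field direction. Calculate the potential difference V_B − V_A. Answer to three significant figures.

-1.13×10⁴ V

Only the component of displacement along E changes the potential: ΔV = −E·d·cosθ.
ΔV = −(4.52×10⁴ V/m)(0.354 m)cos45° = -1.13×10⁴ V.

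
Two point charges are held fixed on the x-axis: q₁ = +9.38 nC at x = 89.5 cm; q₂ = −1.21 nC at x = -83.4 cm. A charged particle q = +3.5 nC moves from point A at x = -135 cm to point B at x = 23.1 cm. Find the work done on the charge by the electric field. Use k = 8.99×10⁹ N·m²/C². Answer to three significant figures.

The work done by the electric force is W_field = −ΔU = −q(V_B − V_A) = q(V_A − V_B).
At A: distances to the source charges are 2.25 m, 0.516 m; V_A = Σ kqᵢ/rᵢ = 16.5 V.
At B: distances to the source charges are 0.664 m, 1.07 m; V_B = Σ kqᵢ/rᵢ = 117 V.
ΔV = V_B − V_A = 100 V.
W_field = −qΔV = −(3.50×10⁻⁹ C)(100 V) = -3.51×10⁻⁷ J.

-3.51×10⁻⁷ J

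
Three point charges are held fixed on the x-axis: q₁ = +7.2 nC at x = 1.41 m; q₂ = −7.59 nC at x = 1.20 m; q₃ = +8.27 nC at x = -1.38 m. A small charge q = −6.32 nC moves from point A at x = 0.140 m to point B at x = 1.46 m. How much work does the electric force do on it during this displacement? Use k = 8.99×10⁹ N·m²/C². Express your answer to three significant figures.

6.46×10⁻⁶ J

The work done by the electric force is W_field = −ΔU = −q(V_B − V_A) = q(V_A − V_B).
At A: distances to the source charges are 1.27 m, 1.06 m, 1.52 m; V_A = Σ kqᵢ/rᵢ = 35.5 V.
At B: distances to the source charges are 0.0500 m, 0.260 m, 2.84 m; V_B = Σ kqᵢ/rᵢ = 1060 V.
ΔV = V_B − V_A = 1020 V.
W_field = −qΔV = −(-6.32×10⁻⁹ C)(1020 V) = 6.46×10⁻⁶ J.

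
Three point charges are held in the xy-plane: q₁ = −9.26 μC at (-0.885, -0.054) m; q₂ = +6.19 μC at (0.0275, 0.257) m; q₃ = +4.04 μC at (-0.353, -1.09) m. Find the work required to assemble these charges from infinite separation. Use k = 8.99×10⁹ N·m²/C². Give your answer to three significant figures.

The assembly work is the sum of pairwise potential energies, U = Σ_{i<j} kqᵢqⱼ/rᵢⱼ.
Pair separations: r₁₂ = 0.964 m, r₁₃ = 1.16 m, r₂₃ = 1.40 m.
U = (-0.535) + (-0.289) + (0.161) = -0.663 J.

-0.663 J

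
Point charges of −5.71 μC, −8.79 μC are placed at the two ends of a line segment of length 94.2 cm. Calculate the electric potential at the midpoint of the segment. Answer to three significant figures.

-2.77×10⁵ V

Electric potential is a scalar, so the contributions from each charge add algebraically: V = Σ kqᵢ/rᵢ.
Each charge is 0.471 m from the midpoint.
V = k[(-5.71×10⁻⁶)/(0.471) + (-8.79×10⁻⁶)/(0.471)] = -2.77×10⁵ V.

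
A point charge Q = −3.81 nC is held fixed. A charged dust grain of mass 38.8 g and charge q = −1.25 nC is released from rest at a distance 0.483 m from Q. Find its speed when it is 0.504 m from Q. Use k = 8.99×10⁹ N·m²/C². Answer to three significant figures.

Only the electrostatic force acts, so mechanical energy is conserved: ½mv² = U₁ − U₂ = kQq(1/r₁ − 1/r₂).
U₁ − U₂ = (8.99×10⁹ N·m²/C²)(-3.81×10⁻⁹ C)(-1.25×10⁻⁹ C)(1/0.483 − 1/0.504) = 3.69×10⁻⁹ J.
v = √(2·3.69×10⁻⁹/0.0388) = 4.36×10⁻⁴ m/s.

4.36×10⁻⁴ m/s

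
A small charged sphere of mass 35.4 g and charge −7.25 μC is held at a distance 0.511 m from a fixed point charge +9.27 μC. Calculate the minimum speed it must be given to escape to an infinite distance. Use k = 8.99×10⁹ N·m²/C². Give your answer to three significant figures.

To just escape, total mechanical energy must reach zero at infinity: ½mv²_min + U = 0, so ½mv²_min = −U = |kQq|/r.
|U| = |kQq|/r = (8.99×10⁹ N·m²/C²)(9.27×10⁻⁶)(7.25×10⁻⁶)/(0.511) = 1.18 J.
v_min = √(2|U|/m) = √(2·1.18/0.0354) = 8.17 m/s.

8.17 m/s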